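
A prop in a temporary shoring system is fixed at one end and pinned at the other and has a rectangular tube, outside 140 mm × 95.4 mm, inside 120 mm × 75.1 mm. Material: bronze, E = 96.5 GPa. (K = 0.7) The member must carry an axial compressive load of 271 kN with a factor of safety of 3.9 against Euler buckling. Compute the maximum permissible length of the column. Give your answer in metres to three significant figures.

Weak-axis I_min = (h_o·b_o³ − h_i·b_i³)/12 with b_o = 95.4, b_i = 75.10 mm (shorter outer/inner sides).
I_min = (140×95.4³ − 120.0×75.10³)/12 = 5.894×10^6 mm⁴
I = 5.894×10^-6 m⁴
Required critical load P_cr = n·P = 3.9 × 271 = 1057 kN = 1.057×10^6 N
From P_cr = π²EI/(K·L)²:  L = (1/K)·√(π²EI/P_cr) = (1/0.7)·√(π²×9.65×10^10×5.894×10^-6/1.057×10^6)
L = 3.29 m

L_max ≈ 3.29 m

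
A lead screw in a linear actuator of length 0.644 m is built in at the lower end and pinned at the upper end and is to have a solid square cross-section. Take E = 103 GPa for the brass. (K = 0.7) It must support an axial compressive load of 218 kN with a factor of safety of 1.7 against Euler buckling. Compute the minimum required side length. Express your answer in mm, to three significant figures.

a ≈ 30.7 mm

Required P_cr = n·P = 1.7 × 218 = 370.6 kN
L_e = K·L = 0.7 × 0.644 = 0.4508 m
Required I = P_cr·L_e²/(π²E) = 3.706×10^5 × 0.4508² / (π² × 1.03×10^11) = 7.409×10^-8 m⁴
I_req = 7.409×10^4 mm⁴
Solid square: I = a⁴/12  ⇒  a = (12I)^(1/4) = (12×7.409×10^4)^(1/4) = 30.7 mm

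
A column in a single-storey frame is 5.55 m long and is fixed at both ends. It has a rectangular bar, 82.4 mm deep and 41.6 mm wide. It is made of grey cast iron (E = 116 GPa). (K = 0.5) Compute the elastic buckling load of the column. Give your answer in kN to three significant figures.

Buckling occurs about the weak axis: I_min = h·b³/12 with b = 41.6 mm (the shorter side).
I_min = 82.4×41.6³/12 = 4.943×10^5 mm⁴
I = 4.943×10^5 mm⁴ = 4.943×10^-7 m⁴
Effective length L_e = K·L = 0.5 × 5.55 = 2.775 m
P_cr = π²EI / L_e² = π² × 116×10⁹ × 4.943×10^-7 / 2.775² = 7.349×10^4 N

P_cr ≈ 73.5 kN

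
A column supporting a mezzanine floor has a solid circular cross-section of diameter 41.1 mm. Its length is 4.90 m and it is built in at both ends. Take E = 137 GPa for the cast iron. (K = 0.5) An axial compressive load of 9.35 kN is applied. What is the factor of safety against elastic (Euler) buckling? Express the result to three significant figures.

n ≈ 3.37

I = πd⁴/64 = π×41.1⁴/64 = 1.401×10^5 mm⁴
I = 1.401×10^5 mm⁴ = 1.401×10^-7 m⁴
Effective length L_e = K·L = 0.5 × 4.90 = 2.450 m
P_cr = π²EI / L_e² = π² × 137×10⁹ × 1.401×10^-7 / 2.450² = 3.155×10^4 N
Factor of safety n = P_cr / P = 31.552 / 9.35 = 3.37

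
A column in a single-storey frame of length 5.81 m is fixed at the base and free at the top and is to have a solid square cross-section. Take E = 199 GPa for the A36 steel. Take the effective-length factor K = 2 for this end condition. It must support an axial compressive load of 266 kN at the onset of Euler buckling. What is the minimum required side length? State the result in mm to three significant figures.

L_e = K·L = 2 × 5.81 = 11.62 m
Required I = P_cr·L_e²/(π²E) = 2.660×10^5 × 11.62² / (π² × 1.99×10^11) = 1.829×10^-5 m⁴
I_req = 1.829×10^7 mm⁴
Solid square: I = a⁴/12  ⇒  a = (12I)^(1/4) = (12×1.829×10^7)^(1/4) = 122 mm

a ≈ 122 mm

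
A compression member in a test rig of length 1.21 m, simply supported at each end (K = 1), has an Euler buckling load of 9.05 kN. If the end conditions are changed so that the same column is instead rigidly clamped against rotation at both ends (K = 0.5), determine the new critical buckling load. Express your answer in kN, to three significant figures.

P_cr ≈ 36.2 kN

P_cr ∝ 1/K², so P_cr,new = P_cr,old × (K_old/K_new)² = 9.05 × (1/0.5)²
= 9.05 × 4.000 = 36.2 kN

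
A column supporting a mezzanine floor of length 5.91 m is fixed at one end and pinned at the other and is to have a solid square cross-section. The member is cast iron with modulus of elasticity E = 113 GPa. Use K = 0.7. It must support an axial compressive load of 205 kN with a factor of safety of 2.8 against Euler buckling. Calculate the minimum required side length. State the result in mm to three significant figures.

a ≈ 101 mm

Required P_cr = n·P = 2.8 × 205 = 574.0 kN
L_e = K·L = 0.7 × 5.91 = 4.137 m
Required I = P_cr·L_e²/(π²E) = 5.740×10^5 × 4.137² / (π² × 1.13×10^11) = 8.809×10^-6 m⁴
I_req = 8.809×10^6 mm⁴
Solid square: I = a⁴/12  ⇒  a = (12I)^(1/4) = (12×8.809×10^6)^(1/4) = 101 mm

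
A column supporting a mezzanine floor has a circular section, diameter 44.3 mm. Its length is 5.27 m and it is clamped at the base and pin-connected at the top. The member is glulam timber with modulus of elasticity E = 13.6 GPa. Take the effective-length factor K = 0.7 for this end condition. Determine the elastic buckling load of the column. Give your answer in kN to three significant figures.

P_cr ≈ 1.86 kN

I = πd⁴/64 = π×44.3⁴/64 = 1.891×10^5 mm⁴
I = 1.891×10^5 mm⁴ = 1.891×10^-7 m⁴
Effective length L_e = K·L = 0.7 × 5.27 = 3.689 m
P_cr = π²EI / L_e² = π² × 13.6×10⁹ × 1.891×10^-7 / 3.689² = 1.865×10^3 N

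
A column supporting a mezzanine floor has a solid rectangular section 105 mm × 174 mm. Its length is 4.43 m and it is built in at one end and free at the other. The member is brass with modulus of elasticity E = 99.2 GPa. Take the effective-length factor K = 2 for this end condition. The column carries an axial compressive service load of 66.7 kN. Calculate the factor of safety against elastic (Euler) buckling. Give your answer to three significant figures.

n ≈ 3.14

Buckling occurs about the weak axis: I_min = h·b³/12 with b = 105 mm (the shorter side).
I_min = 174×105³/12 = 1.679×10^7 mm⁴
I = 1.679×10^7 mm⁴ = 1.679×10^-5 m⁴
Effective length L_e = K·L = 2 × 4.43 = 8.860 m
P_cr = π²EI / L_e² = π² × 99.2×10⁹ × 1.679×10^-5 / 8.860² = 2.094×10^5 N
Factor of safety n = P_cr / P = 209.35 / 66.7 = 3.14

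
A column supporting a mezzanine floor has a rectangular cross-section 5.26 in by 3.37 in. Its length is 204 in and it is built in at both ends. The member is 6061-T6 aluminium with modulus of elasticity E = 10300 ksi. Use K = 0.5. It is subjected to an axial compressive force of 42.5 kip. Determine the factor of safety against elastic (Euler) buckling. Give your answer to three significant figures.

Buckling occurs about the weak axis: I_min = h·b³/12 with b = 3.37 in (the shorter side).
I_min = 5.26×3.37³/12 = 16.78 in⁴
Effective length L_e = K·L = 0.5 × 204 = 102.0 in
P_cr = π²EI / L_e² = π² × 10300×10³ × 16.78 / 102.0² = 1.639×10^5 lb
Factor of safety n = P_cr / P = 163.92 / 42.5 = 3.86

n ≈ 3.86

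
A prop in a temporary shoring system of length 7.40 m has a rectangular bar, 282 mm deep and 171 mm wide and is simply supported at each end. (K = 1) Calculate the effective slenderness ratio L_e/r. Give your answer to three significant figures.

λ ≈ 150

For a rectangle r_min = b/√12 = 171/√12 = 49.36 mm
L_e = K·L = 1 × 7.40 m = 7.400 m = 7400.0 mm
λ = L_e / r_min = 7400.0 / 49.36 = 150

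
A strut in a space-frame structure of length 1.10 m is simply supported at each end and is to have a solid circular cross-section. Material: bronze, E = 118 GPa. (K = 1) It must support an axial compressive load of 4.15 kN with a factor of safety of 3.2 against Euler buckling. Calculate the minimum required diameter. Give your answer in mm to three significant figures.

Required P_cr = n·P = 3.2 × 4.15 = 13.28 kN
L_e = K·L = 1 × 1.10 = 1.100 m
Required I = P_cr·L_e²/(π²E) = 1.328×10^4 × 1.100² / (π² × 1.18×10^11) = 1.380×10^-8 m⁴
I_req = 1.380×10^4 mm⁴
Solid circle: I = πd⁴/64  ⇒  d = (64I/π)^(1/4) = (64×1.380×10^4/π)^(1/4) = 23.0 mm

d ≈ 23.0 mm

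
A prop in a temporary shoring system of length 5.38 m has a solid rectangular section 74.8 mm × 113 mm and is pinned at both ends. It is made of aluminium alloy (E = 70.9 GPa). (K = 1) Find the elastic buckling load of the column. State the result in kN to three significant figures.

Buckling occurs about the weak axis: I_min = h·b³/12 with b = 74.8 mm (the shorter side).
I_min = 113×74.8³/12 = 3.941×10^6 mm⁴
I = 3.941×10^6 mm⁴ = 3.941×10^-6 m⁴
Effective length L_e = K·L = 1 × 5.38 = 5.380 m
P_cr = π²EI / L_e² = π² × 70.9×10⁹ × 3.941×10^-6 / 5.380² = 9.528×10^4 N

P_cr ≈ 95.3 kN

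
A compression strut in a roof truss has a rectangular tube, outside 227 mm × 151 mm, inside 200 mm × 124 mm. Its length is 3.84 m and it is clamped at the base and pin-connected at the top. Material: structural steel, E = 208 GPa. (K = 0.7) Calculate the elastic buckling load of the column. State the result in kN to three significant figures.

Weak-axis I_min = (h_o·b_o³ − h_i·b_i³)/12 with b_o = 151, b_i = 124.0 mm (shorter outer/inner sides).
I_min = (227×151³ − 200.0×124.0³)/12 = 3.335×10^7 mm⁴
I = 3.335×10^7 mm⁴ = 3.335×10^-5 m⁴
Effective length L_e = K·L = 0.7 × 3.84 = 2.688 m
P_cr = π²EI / L_e² = π² × 208×10⁹ × 3.335×10^-5 / 2.688² = 9.476×10^6 N

P_cr ≈ 9480 kN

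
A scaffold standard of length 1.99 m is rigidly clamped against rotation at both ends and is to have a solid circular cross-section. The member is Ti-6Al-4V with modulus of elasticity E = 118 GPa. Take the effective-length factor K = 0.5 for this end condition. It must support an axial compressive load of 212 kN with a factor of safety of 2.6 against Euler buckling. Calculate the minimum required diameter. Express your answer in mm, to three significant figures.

Required P_cr = n·P = 2.6 × 212 = 551.2 kN
L_e = K·L = 0.5 × 1.99 = 0.9950 m
Required I = P_cr·L_e²/(π²E) = 5.512×10^5 × 0.9950² / (π² × 1.18×10^11) = 4.686×10^-7 m⁴
I_req = 4.686×10^5 mm⁴
Solid circle: I = πd⁴/64  ⇒  d = (64I/π)^(1/4) = (64×4.686×10^5/π)^(1/4) = 55.6 mm

d ≈ 55.6 mm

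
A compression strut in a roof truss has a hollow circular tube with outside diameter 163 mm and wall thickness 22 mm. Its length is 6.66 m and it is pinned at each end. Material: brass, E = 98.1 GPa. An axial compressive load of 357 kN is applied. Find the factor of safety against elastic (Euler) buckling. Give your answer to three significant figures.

Inner diameter d_i = 163 − 2×22 = 119.0 mm
I = π(d_o⁴ − d_i⁴)/64 = π(163⁴ − 119.0⁴)/64 = 2.481×10^7 mm⁴
I = 2.481×10^7 mm⁴ = 2.481×10^-5 m⁴
Effective length L_e = K·L = 1 × 6.66 = 6.660 m
P_cr = π²EI / L_e² = π² × 98.1×10⁹ × 2.481×10^-5 / 6.660² = 5.415×10^5 N
Factor of safety n = P_cr / P = 541.51 / 357 = 1.52

n ≈ 1.52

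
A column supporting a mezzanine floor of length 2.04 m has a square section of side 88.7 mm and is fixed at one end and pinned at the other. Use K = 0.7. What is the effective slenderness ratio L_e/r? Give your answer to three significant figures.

For a square r = a/√12 = 88.7/√12 = 25.61 mm
L_e = K·L = 0.7 × 2.04 m = 1.428 m = 1428.0 mm
λ = L_e / r_min = 1428.0 / 25.61 = 55.8

λ ≈ 55.8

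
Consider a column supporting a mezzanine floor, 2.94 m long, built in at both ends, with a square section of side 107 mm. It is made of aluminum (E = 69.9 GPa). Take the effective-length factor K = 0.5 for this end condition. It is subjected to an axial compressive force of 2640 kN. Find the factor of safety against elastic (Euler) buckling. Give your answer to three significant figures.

n ≈ 1.32

I = a⁴/12 = 107⁴/12 = 1.092×10^7 mm⁴
I = 1.092×10^7 mm⁴ = 1.092×10^-5 m⁴
Effective length L_e = K·L = 0.5 × 2.94 = 1.470 m
P_cr = π²EI / L_e² = π² × 69.9×10⁹ × 1.092×10^-5 / 1.470² = 3.487×10^6 N
Factor of safety n = P_cr / P = 3487.4 / 2640 = 1.32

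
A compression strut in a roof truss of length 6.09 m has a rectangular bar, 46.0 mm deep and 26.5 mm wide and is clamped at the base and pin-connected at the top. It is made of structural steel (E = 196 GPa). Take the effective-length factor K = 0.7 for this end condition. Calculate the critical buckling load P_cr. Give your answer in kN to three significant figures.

P_cr ≈ 7.59 kN

Buckling occurs about the weak axis: I_min = h·b³/12 with b = 26.5 mm (the shorter side).
I_min = 46.0×26.5³/12 = 7.134×10^4 mm⁴
I = 7.134×10^4 mm⁴ = 7.134×10^-8 m⁴
Effective length L_e = K·L = 0.7 × 6.09 = 4.263 m
P_cr = π²EI / L_e² = π² × 196×10⁹ × 7.134×10^-8 / 4.263² = 7.593×10^3 N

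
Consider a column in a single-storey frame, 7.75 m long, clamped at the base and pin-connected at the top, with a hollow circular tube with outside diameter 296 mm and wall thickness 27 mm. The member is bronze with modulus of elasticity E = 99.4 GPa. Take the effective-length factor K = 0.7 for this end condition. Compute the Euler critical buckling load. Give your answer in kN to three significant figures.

P_cr ≈ 6950 kN

Inner diameter d_i = 296 − 2×27 = 242.0 mm
I = π(d_o⁴ − d_i⁴)/64 = π(296⁴ − 242.0⁴)/64 = 2.085×10^8 mm⁴
I = 2.085×10^8 mm⁴ = 2.085×10^-4 m⁴
Effective length L_e = K·L = 0.7 × 7.75 = 5.425 m
P_cr = π²EI / L_e² = π² × 99.4×10⁹ × 2.085×10^-4 / 5.425² = 6.949×10^6 N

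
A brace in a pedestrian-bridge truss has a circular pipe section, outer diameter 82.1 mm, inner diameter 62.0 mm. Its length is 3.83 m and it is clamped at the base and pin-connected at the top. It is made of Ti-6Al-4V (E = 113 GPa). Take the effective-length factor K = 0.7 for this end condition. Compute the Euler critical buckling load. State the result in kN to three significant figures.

P_cr ≈ 233 kN

d_o = 82.1 mm, d_i = 62.0 mm
I = π(d_o⁴ − d_i⁴)/64 = π(82.1⁴ − 62.00⁴)/64 = 1.505×10^6 mm⁴
I = 1.505×10^6 mm⁴ = 1.505×10^-6 m⁴
Effective length L_e = K·L = 0.7 × 3.83 = 2.681 m
P_cr = π²EI / L_e² = π² × 113×10⁹ × 1.505×10^-6 / 2.681² = 2.335×10^5 N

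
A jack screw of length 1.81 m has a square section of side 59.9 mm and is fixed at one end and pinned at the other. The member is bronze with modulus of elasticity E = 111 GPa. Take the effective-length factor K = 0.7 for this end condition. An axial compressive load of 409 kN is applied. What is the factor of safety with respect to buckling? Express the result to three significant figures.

n ≈ 1.79

I = a⁴/12 = 59.9⁴/12 = 1.073×10^6 mm⁴
I = 1.073×10^6 mm⁴ = 1.073×10^-6 m⁴
Effective length L_e = K·L = 0.7 × 1.81 = 1.267 m
P_cr = π²EI / L_e² = π² × 111×10⁹ × 1.073×10^-6 / 1.267² = 7.321×10^5 N
Factor of safety n = P_cr / P = 732.14 / 409 = 1.79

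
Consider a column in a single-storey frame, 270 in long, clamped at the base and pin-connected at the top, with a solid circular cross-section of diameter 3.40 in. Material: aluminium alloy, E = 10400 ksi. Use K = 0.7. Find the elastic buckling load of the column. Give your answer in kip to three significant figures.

P_cr ≈ 18.8 kip

I = πd⁴/64 = π×3.40⁴/64 = 6.560 in⁴
Effective length L_e = K·L = 0.7 × 270 = 189.0 in
P_cr = π²EI / L_e² = π² × 10400×10³ × 6.560 / 189.0² = 1.885×10^4 lb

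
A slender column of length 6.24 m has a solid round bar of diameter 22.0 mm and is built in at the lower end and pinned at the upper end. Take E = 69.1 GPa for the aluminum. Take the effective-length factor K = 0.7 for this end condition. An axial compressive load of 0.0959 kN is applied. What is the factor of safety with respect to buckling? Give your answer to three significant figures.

n ≈ 4.29

I = πd⁴/64 = π×22.0⁴/64 = 1.150×10^4 mm⁴
I = 1.150×10^4 mm⁴ = 1.150×10^-8 m⁴
Effective length L_e = K·L = 0.7 × 6.24 = 4.368 m
P_cr = π²EI / L_e² = π² × 69.1×10⁹ × 1.150×10^-8 / 4.368² = 411.0 N
Factor of safety n = P_cr / P = 0.41103 / 0.0959 = 4.29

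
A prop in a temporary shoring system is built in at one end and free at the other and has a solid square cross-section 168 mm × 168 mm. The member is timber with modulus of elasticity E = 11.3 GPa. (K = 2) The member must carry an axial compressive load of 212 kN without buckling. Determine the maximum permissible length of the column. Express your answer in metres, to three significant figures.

I = a⁴/12 = 168⁴/12 = 6.638×10^7 mm⁴
I = 6.638×10^-5 m⁴
At the buckling limit P_cr = P = 2.120×10^5 N
From P_cr = π²EI/(K·L)²:  L = (1/K)·√(π²EI/P_cr) = (1/2)·√(π²×1.13×10^10×6.638×10^-5/2.120×10^5)
L = 2.95 m

L_max ≈ 2.95 m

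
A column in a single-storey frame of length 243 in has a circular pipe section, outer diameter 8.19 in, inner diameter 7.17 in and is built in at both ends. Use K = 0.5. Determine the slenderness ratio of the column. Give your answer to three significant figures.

λ ≈ 44.6

d_o = 8.19 in, d_i = 7.17 in
I = π(d_o⁴ − d_i⁴)/64 = π(8.19⁴ − 7.170⁴)/64 = 91.12 in⁴
A = 12.30 in²;  r_min = √(I/A) = √(91.12/12.30) = 2.721 in
L_e = K·L = 0.5 × 243 = 121.5 in
λ = L_e / r_min = 121.50 / 2.721 = 44.6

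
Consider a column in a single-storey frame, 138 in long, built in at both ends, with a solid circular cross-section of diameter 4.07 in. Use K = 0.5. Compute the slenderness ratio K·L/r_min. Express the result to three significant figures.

λ ≈ 67.8

For a solid circle r = d/4 = 4.07/4 = 1.018 in
L_e = K·L = 0.5 × 138 = 69.00 in
λ = L_e / r_min = 69.000 / 1.018 = 67.8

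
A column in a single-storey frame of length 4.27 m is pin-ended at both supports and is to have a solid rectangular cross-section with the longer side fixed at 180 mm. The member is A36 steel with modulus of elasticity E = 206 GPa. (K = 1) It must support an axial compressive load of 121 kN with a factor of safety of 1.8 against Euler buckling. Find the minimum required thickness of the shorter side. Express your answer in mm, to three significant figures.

b ≈ 50.7 mm

Required P_cr = n·P = 1.8 × 121 = 217.8 kN
L_e = K·L = 1 × 4.27 = 4.270 m
Required I = P_cr·L_e²/(π²E) = 2.178×10^5 × 4.270² / (π² × 2.06×10^11) = 1.953×10^-6 m⁴
I_req = 1.953×10^6 mm⁴
Rectangle, weak axis: I_min = h·b³/12 with h = 180 mm fixed  ⇒  b = (12I/h)^(1/3) = 50.7 mm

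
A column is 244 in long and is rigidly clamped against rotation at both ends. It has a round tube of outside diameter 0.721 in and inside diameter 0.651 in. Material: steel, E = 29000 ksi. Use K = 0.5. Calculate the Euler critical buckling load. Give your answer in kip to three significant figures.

P_cr ≈ 0.0855 kip

d_o = 0.721 in, d_i = 0.651 in
I = π(d_o⁴ − d_i⁴)/64 = π(0.721⁴ − 0.6510⁴)/64 = 4.449×10^-3 in⁴
Effective length L_e = K·L = 0.5 × 244 = 122.0 in
P_cr = π²EI / L_e² = π² × 29000×10³ × 4.449×10^-3 / 122.0² = 85.55 lb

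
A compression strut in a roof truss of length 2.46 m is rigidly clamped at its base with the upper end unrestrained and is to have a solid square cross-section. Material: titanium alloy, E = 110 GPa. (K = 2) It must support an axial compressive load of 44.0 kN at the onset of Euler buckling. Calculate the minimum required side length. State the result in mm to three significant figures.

L_e = K·L = 2 × 2.46 = 4.920 m
Required I = P_cr·L_e²/(π²E) = 4.400×10^4 × 4.920² / (π² × 1.10×10^11) = 9.810×10^-7 m⁴
I_req = 9.810×10^5 mm⁴
Solid square: I = a⁴/12  ⇒  a = (12I)^(1/4) = (12×9.810×10^5)^(1/4) = 58.6 mm

a ≈ 58.6 mm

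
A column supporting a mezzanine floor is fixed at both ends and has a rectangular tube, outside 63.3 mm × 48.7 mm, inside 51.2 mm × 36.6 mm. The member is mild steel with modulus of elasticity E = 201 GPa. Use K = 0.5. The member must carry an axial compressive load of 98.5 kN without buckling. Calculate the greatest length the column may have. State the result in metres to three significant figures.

Weak-axis I_min = (h_o·b_o³ − h_i·b_i³)/12 with b_o = 48.7, b_i = 36.60 mm (shorter outer/inner sides).
I_min = (63.3×48.7³ − 51.20×36.60³)/12 = 4.001×10^5 mm⁴
I = 4.001×10^-7 m⁴
At the buckling limit P_cr = P = 9.850×10^4 N
From P_cr = π²EI/(K·L)²:  L = (1/K)·√(π²EI/P_cr) = (1/0.5)·√(π²×2.01×10^11×4.001×10^-7/9.850×10^4)
L = 5.68 m

L_max ≈ 5.68 m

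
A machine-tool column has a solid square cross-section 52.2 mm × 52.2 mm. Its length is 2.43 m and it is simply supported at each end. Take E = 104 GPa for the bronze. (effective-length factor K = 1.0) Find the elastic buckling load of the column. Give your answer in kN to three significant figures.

I = a⁴/12 = 52.2⁴/12 = 6.187×10^5 mm⁴
I = 6.187×10^5 mm⁴ = 6.187×10^-7 m⁴
Effective length L_e = K·L = 1 × 2.43 = 2.430 m
P_cr = π²EI / L_e² = π² × 104×10⁹ × 6.187×10^-7 / 2.430² = 1.076×10^5 N

P_cr ≈ 108 kN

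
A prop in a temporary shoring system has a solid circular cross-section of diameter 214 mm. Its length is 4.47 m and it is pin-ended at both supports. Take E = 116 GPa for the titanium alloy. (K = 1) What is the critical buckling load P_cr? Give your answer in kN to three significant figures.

P_cr ≈ 5900 kN

I = πd⁴/64 = π×214⁴/64 = 1.029×10^8 mm⁴
I = 1.029×10^8 mm⁴ = 1.029×10^-4 m⁴
Effective length L_e = K·L = 1 × 4.47 = 4.470 m
P_cr = π²EI / L_e² = π² × 116×10⁹ × 1.029×10^-4 / 4.470² = 5.899×10^6 N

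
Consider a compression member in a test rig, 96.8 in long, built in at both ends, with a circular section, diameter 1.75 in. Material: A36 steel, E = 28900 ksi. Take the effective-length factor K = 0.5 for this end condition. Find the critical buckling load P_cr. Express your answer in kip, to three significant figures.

P_cr ≈ 56.1 kip

I = πd⁴/64 = π×1.75⁴/64 = 0.4604 in⁴
Effective length L_e = K·L = 0.5 × 96.8 = 48.40 in
P_cr = π²EI / L_e² = π² × 28900×10³ × 0.4604 / 48.40² = 5.606×10^4 lb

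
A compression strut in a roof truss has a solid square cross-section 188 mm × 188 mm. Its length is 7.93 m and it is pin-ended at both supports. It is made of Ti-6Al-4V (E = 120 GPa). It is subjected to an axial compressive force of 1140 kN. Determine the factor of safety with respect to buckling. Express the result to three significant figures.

n ≈ 1.72

I = a⁴/12 = 188⁴/12 = 1.041×10^8 mm⁴
I = 1.041×10^8 mm⁴ = 1.041×10^-4 m⁴
Effective length L_e = K·L = 1 × 7.93 = 7.930 m
P_cr = π²EI / L_e² = π² × 120×10⁹ × 1.041×10^-4 / 7.930² = 1.961×10^6 N
Factor of safety n = P_cr / P = 1960.6 / 1140 = 1.72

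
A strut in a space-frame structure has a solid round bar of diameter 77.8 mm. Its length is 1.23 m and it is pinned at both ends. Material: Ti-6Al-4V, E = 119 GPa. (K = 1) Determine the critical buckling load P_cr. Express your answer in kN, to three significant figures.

I = πd⁴/64 = π×77.8⁴/64 = 1.798×10^6 mm⁴
I = 1.798×10^6 mm⁴ = 1.798×10^-6 m⁴
Effective length L_e = K·L = 1 × 1.23 = 1.230 m
P_cr = π²EI / L_e² = π² × 119×10⁹ × 1.798×10^-6 / 1.230² = 1.396×10^6 N

P_cr ≈ 1400 kN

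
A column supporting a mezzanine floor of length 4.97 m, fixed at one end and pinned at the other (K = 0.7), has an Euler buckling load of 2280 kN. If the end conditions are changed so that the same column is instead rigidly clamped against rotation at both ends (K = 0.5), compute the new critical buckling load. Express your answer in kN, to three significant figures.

P_cr ∝ 1/K², so P_cr,new = P_cr,old × (K_old/K_new)² = 2280 × (0.7/0.5)²
= 2280 × 1.960 = 4470 kN

P_cr ≈ 4470 kN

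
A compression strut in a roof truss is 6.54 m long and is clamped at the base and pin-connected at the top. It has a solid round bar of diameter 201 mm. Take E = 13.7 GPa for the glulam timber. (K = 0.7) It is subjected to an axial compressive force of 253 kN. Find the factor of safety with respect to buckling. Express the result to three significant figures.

I = πd⁴/64 = π×201⁴/64 = 8.012×10^7 mm⁴
I = 8.012×10^7 mm⁴ = 8.012×10^-5 m⁴
Effective length L_e = K·L = 0.7 × 6.54 = 4.578 m
P_cr = π²EI / L_e² = π² × 13.7×10⁹ × 8.012×10^-5 / 4.578² = 5.169×10^5 N
Factor of safety n = P_cr / P = 516.92 / 253 = 2.04

n ≈ 2.04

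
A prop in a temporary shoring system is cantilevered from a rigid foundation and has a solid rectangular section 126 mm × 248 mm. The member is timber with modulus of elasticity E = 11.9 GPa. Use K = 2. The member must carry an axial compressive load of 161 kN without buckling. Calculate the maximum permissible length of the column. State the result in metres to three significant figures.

Buckling occurs about the weak axis: I_min = h·b³/12 with b = 126 mm (the shorter side).
I_min = 248×126³/12 = 4.134×10^7 mm⁴
I = 4.134×10^-5 m⁴
At the buckling limit P_cr = P = 1.610×10^5 N
From P_cr = π²EI/(K·L)²:  L = (1/K)·√(π²EI/P_cr) = (1/2)·√(π²×1.19×10^10×4.134×10^-5/1.610×10^5)
L = 2.75 m

L_max ≈ 2.75 m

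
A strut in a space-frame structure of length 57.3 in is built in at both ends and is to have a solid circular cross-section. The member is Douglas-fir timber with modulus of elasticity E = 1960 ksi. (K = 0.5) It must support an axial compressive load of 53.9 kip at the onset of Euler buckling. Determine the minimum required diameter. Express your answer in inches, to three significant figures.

L_e = K·L = 0.5 × 57.3 = 28.65 in
Required I = P_cr·L_e²/(π²E) = 5.390×10^4 × 28.65² / (π² × 1.96×10^6) = 2.287 in⁴
Solid circle: I = πd⁴/64  ⇒  d = (64I/π)^(1/4) = (64×2.287/π)^(1/4) = 2.61 in

d ≈ 2.61 in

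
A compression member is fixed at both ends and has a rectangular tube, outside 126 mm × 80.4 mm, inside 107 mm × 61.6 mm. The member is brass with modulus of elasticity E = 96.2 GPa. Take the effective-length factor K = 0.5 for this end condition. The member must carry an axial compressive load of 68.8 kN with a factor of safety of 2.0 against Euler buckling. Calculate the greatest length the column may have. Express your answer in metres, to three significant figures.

Weak-axis I_min = (h_o·b_o³ − h_i·b_i³)/12 with b_o = 80.4, b_i = 61.60 mm (shorter outer/inner sides).
I_min = (126×80.4³ − 107.0×61.60³)/12 = 3.373×10^6 mm⁴
I = 3.373×10^-6 m⁴
Required critical load P_cr = n·P = 2.0 × 68.8 = 137.6 kN = 1.376×10^5 N
From P_cr = π²EI/(K·L)²:  L = (1/K)·√(π²EI/P_cr) = (1/0.5)·√(π²×9.62×10^10×3.373×10^-6/1.376×10^5)
L = 9.65 m

L_max ≈ 9.65 m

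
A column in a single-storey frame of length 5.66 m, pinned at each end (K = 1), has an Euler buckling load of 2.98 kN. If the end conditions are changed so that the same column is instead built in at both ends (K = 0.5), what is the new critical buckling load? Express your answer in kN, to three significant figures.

P_cr ∝ 1/K², so P_cr,new = P_cr,old × (K_old/K_new)² = 2.98 × (1/0.5)²
= 2.98 × 4.000 = 11.9 kN

P_cr ≈ 11.9 kN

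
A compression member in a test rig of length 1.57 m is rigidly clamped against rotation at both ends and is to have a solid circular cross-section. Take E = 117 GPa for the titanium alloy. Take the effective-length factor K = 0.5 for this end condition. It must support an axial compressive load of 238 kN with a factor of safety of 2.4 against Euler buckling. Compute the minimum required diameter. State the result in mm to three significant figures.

Required P_cr = n·P = 2.4 × 238 = 571.2 kN
L_e = K·L = 0.5 × 1.57 = 0.7850 m
Required I = P_cr·L_e²/(π²E) = 5.712×10^5 × 0.7850² / (π² × 1.17×10^11) = 3.048×10^-7 m⁴
I_req = 3.048×10^5 mm⁴
Solid circle: I = πd⁴/64  ⇒  d = (64I/π)^(1/4) = (64×3.048×10^5/π)^(1/4) = 49.9 mm

d ≈ 49.9 mm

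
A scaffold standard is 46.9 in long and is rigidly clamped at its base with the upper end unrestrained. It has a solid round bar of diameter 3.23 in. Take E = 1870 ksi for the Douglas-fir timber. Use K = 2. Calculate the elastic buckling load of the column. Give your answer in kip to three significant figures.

I = πd⁴/64 = π×3.23⁴/64 = 5.343 in⁴
Effective length L_e = K·L = 2 × 46.9 = 93.80 in
P_cr = π²EI / L_e² = π² × 1870×10³ × 5.343 / 93.80² = 1.121×10^4 lb

P_cr ≈ 11.2 kip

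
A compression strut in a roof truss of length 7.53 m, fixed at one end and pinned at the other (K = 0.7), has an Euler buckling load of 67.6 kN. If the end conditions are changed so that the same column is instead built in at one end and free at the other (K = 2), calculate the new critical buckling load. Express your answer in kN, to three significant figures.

P_cr ∝ 1/K², so P_cr,new = P_cr,old × (K_old/K_new)² = 67.6 × (0.7/2)²
= 67.6 × 0.1225 = 8.28 kN

P_cr ≈ 8.28 kN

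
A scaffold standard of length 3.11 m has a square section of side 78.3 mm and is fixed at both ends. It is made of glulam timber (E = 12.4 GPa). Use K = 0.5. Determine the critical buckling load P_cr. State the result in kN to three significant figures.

P_cr ≈ 159 kN

I = a⁴/12 = 78.3⁴/12 = 3.132×10^6 mm⁴
I = 3.132×10^6 mm⁴ = 3.132×10^-6 m⁴
Effective length L_e = K·L = 0.5 × 3.11 = 1.555 m
P_cr = π²EI / L_e² = π² × 12.4×10⁹ × 3.132×10^-6 / 1.555² = 1.585×10^5 N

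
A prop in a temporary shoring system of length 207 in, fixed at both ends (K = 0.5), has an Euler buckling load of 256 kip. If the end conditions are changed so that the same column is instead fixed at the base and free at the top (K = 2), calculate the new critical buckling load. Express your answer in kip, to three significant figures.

P_cr ≈ 16.0 kip

P_cr ∝ 1/K², so P_cr,new = P_cr,old × (K_old/K_new)² = 256 × (0.5/2)²
= 256 × 0.06250 = 16.0 kip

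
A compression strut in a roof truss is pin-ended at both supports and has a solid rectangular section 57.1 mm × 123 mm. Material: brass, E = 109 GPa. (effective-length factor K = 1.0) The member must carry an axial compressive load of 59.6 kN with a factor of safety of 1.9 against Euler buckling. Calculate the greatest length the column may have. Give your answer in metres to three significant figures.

Buckling occurs about the weak axis: I_min = h·b³/12 with b = 57.1 mm (the shorter side).
I_min = 123×57.1³/12 = 1.908×10^6 mm⁴
I = 1.908×10^-6 m⁴
Required critical load P_cr = n·P = 1.9 × 59.6 = 113.2 kN = 1.132×10^5 N
From P_cr = π²EI/(K·L)²:  L = (1/K)·√(π²EI/P_cr) = (1/1)·√(π²×1.09×10^11×1.908×10^-6/1.132×10^5)
L = 4.26 m

L_max ≈ 4.26 m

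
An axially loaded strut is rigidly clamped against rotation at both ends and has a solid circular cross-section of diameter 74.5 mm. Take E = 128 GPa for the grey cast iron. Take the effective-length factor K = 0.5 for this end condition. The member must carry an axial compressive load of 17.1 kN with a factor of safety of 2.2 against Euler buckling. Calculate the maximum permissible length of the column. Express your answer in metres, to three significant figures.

I = πd⁴/64 = π×74.5⁴/64 = 1.512×10^6 mm⁴
I = 1.512×10^-6 m⁴
Required critical load P_cr = n·P = 2.2 × 17.1 = 37.62 kN = 3.762×10^4 N
From P_cr = π²EI/(K·L)²:  L = (1/K)·√(π²EI/P_cr) = (1/0.5)·√(π²×1.28×10^11×1.512×10^-6/3.762×10^4)
L = 14.3 m

L_max ≈ 14.3 m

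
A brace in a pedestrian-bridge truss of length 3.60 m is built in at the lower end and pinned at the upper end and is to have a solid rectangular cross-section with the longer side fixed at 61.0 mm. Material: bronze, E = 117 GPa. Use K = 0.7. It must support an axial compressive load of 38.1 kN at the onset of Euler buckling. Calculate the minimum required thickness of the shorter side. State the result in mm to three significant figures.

b ≈ 34.5 mm

L_e = K·L = 0.7 × 3.60 = 2.520 m
Required I = P_cr·L_e²/(π²E) = 3.810×10^4 × 2.520² / (π² × 1.17×10^11) = 2.095×10^-7 m⁴
I_req = 2.095×10^5 mm⁴
Rectangle, weak axis: I_min = h·b³/12 with h = 61.0 mm fixed  ⇒  b = (12I/h)^(1/3) = 34.5 mm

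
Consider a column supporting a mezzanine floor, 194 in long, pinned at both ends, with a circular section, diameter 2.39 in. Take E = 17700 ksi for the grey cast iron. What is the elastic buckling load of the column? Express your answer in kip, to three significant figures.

I = πd⁴/64 = π×2.39⁴/64 = 1.602 in⁴
Effective length L_e = K·L = 1 × 194 = 194.0 in
P_cr = π²EI / L_e² = π² × 17700×10³ × 1.602 / 194.0² = 7.434×10^3 lb

P_cr ≈ 7.43 kip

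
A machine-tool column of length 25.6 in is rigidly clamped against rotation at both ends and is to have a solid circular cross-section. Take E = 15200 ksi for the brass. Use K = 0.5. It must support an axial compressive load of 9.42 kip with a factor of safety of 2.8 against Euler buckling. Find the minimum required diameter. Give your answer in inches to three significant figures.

d ≈ 0.875 in

Required P_cr = n·P = 2.8 × 9.42 = 26.38 kip
L_e = K·L = 0.5 × 25.6 = 12.80 in
Required I = P_cr·L_e²/(π²E) = 2.638×10^4 × 12.80² / (π² × 1.52×10^7) = 2.881×10^-2 in⁴
Solid circle: I = πd⁴/64  ⇒  d = (64I/π)^(1/4) = (64×2.881×10^-2/π)^(1/4) = 0.875 in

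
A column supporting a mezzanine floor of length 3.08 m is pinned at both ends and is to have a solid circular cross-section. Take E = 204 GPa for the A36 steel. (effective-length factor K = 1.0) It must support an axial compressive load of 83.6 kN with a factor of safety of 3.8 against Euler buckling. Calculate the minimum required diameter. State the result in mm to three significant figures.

d ≈ 74.3 mm

Required P_cr = n·P = 3.8 × 83.6 = 317.7 kN
L_e = K·L = 1 × 3.08 = 3.080 m
Required I = P_cr·L_e²/(π²E) = 3.177×10^5 × 3.080² / (π² × 2.04×10^11) = 1.497×10^-6 m⁴
I_req = 1.497×10^6 mm⁴
Solid circle: I = πd⁴/64  ⇒  d = (64I/π)^(1/4) = (64×1.497×10^6/π)^(1/4) = 74.3 mm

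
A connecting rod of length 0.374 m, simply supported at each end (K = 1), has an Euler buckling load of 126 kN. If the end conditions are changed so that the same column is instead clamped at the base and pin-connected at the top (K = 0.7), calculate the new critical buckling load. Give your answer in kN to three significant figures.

P_cr ≈ 257 kN

P_cr ∝ 1/K², so P_cr,new = P_cr,old × (K_old/K_new)² = 126 × (1/0.7)²
= 126 × 2.041 = 257 kN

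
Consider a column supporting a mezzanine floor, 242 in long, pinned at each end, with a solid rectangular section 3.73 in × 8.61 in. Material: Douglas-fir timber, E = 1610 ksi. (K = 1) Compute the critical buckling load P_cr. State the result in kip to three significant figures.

Buckling occurs about the weak axis: I_min = h·b³/12 with b = 3.73 in (the shorter side).
I_min = 8.61×3.73³/12 = 37.23 in⁴
Effective length L_e = K·L = 1 × 242 = 242.0 in
P_cr = π²EI / L_e² = π² × 1610×10³ × 37.23 / 242.0² = 1.010×10^4 lb

P_cr ≈ 10.1 kip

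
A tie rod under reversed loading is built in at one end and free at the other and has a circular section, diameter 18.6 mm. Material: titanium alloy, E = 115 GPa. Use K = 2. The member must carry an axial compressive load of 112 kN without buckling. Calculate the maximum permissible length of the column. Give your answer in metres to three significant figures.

L_max ≈ 0.122 m

I = πd⁴/64 = π×18.6⁴/64 = 5.875×10^3 mm⁴
I = 5.875×10^-9 m⁴
At the buckling limit P_cr = P = 1.120×10^5 N
From P_cr = π²EI/(K·L)²:  L = (1/K)·√(π²EI/P_cr) = (1/2)·√(π²×1.15×10^11×5.875×10^-9/1.120×10^5)
L = 0.122 m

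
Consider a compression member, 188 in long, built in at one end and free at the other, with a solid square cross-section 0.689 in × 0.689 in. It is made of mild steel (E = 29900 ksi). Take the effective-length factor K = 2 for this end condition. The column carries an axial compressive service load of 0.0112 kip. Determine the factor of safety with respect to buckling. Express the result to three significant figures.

I = a⁴/12 = 0.689⁴/12 = 1.878×10^-2 in⁴
Effective length L_e = K·L = 2 × 188 = 376.0 in
P_cr = π²EI / L_e² = π² × 29900×10³ × 1.878×10^-2 / 376.0² = 39.20 lb
Factor of safety n = P_cr / P = 0.039200 / 0.0112 = 3.50

n ≈ 3.50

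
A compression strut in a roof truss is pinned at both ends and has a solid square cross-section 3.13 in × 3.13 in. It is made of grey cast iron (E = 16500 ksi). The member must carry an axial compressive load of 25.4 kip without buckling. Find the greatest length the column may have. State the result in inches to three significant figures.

L_max ≈ 226 in

I = a⁴/12 = 3.13⁴/12 = 7.998 in⁴
At the buckling limit P_cr = P = 2.540×10^4 lb
From P_cr = π²EI/(K·L)²:  L = (1/K)·√(π²EI/P_cr) = (1/1)·√(π²×1.65×10^7×7.998/2.540×10^4)
L = 226 in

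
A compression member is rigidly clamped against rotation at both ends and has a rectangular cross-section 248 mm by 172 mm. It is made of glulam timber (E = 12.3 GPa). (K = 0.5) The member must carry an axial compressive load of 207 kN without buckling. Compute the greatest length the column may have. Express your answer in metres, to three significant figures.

Buckling occurs about the weak axis: I_min = h·b³/12 with b = 172 mm (the shorter side).
I_min = 248×172³/12 = 1.052×10^8 mm⁴
I = 1.052×10^-4 m⁴
At the buckling limit P_cr = P = 2.070×10^5 N
From P_cr = π²EI/(K·L)²:  L = (1/K)·√(π²EI/P_cr) = (1/0.5)·√(π²×1.23×10^10×1.052×10^-4/2.070×10^5)
L = 15.7 m

L_max ≈ 15.7 m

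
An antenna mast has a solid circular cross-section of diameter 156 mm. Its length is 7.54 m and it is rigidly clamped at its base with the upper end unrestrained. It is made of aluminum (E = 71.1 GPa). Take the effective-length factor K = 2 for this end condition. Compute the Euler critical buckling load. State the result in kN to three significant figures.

P_cr ≈ 89.7 kN

I = πd⁴/64 = π×156⁴/64 = 2.907×10^7 mm⁴
I = 2.907×10^7 mm⁴ = 2.907×10^-5 m⁴
Effective length L_e = K·L = 2 × 7.54 = 15.08 m
P_cr = π²EI / L_e² = π² × 71.1×10⁹ × 2.907×10^-5 / 15.08² = 8.971×10^4 N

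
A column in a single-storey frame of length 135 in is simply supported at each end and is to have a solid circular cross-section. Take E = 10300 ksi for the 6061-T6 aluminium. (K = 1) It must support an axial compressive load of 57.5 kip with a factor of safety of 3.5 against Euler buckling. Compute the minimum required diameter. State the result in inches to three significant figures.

Required P_cr = n·P = 3.5 × 57.5 = 201.2 kip
L_e = K·L = 1 × 135 = 135.0 in
Required I = P_cr·L_e²/(π²E) = 2.013×10^5 × 135.0² / (π² × 1.03×10^7) = 36.08 in⁴
Solid circle: I = πd⁴/64  ⇒  d = (64I/π)^(1/4) = (64×36.08/π)^(1/4) = 5.21 in

d ≈ 5.21 in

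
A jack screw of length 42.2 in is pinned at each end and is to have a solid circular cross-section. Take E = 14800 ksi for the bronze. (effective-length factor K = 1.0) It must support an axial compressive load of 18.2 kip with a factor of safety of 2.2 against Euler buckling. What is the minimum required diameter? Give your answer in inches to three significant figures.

Required P_cr = n·P = 2.2 × 18.2 = 40.04 kip
L_e = K·L = 1 × 42.2 = 42.20 in
Required I = P_cr·L_e²/(π²E) = 4.004×10^4 × 42.20² / (π² × 1.48×10^7) = 0.4882 in⁴
Solid circle: I = πd⁴/64  ⇒  d = (64I/π)^(1/4) = (64×0.4882/π)^(1/4) = 1.78 in

d ≈ 1.78 in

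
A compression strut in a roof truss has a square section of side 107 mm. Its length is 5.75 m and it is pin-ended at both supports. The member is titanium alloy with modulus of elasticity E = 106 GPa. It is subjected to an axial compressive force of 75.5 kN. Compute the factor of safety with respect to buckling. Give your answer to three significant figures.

n ≈ 4.58

I = a⁴/12 = 107⁴/12 = 1.092×10^7 mm⁴
I = 1.092×10^7 mm⁴ = 1.092×10^-5 m⁴
Effective length L_e = K·L = 1 × 5.75 = 5.750 m
P_cr = π²EI / L_e² = π² × 106×10⁹ × 1.092×10^-5 / 5.750² = 3.456×10^5 N
Factor of safety n = P_cr / P = 345.64 / 75.5 = 4.58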